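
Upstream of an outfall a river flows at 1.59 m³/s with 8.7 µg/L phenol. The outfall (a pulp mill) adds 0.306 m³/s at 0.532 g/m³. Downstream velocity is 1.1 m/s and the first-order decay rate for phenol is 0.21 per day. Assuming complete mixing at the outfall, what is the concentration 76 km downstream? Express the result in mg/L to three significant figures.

0.0788 mg/L

8.7 µg/L = 0.0087 mg/L.
After complete mixing, C₀ = (0.306·0.532 + 1.59·0.0087) / 1.896 = 0.09316 mg/L.
Travel time t = 7.6e+04 m / 1.1 m/s = 6.909e+04 s = 0.7997 d.
C = 0.09316·exp(−0.21·0.7997) = 0.09316·0.8454 = 0.07876 mg/L.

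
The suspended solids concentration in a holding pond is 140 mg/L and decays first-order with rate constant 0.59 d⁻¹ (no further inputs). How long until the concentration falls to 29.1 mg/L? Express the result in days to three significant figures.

2.66 d

t = ln(C₀/C)/k = ln(140/29.1)/0.59 = 1.571/0.59 = 2.663 d.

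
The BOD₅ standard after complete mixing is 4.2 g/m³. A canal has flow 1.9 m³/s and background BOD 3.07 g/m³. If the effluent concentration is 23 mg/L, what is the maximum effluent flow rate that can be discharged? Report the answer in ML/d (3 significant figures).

Mass balance at complete mixing: C_std·(Q_w + Q_r) = Q_w·C_e + Q_r·C_b.
Rearranging, Q_w = Q_r·(C_std − C_b)/(C_e − C_std) = 1.9·(4.2 − 3.07) / (23 − 4.2) = 0.1142 m³/s.
= 9.867 ML/d.

9.87 ML/d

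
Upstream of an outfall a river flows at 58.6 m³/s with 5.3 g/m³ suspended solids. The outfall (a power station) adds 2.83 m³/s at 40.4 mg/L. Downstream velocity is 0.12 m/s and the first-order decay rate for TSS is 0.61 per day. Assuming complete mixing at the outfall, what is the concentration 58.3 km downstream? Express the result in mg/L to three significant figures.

After complete mixing, C₀ = (2.83·40.4 + 58.6·5.3) / 61.43 = 6.917 mg/L.
Travel time t = 5.83e+04 m / 0.12 m/s = 4.858e+05 s = 5.623 d.
C = 6.917·exp(−0.61·5.623) = 6.917·0.03238 = 0.224 mg/L.

0.224 mg/L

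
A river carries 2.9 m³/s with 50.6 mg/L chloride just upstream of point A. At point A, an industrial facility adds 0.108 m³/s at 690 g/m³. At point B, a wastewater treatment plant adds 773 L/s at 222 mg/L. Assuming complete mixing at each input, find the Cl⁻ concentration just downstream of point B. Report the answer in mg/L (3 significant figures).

After input A: C = (2.9·50.6 + 0.108·690) / 3.008 = 73.56 mg/L.
773 L/s = 0.773 m³/s.
After input B: C = (3.008·73.56 + 0.773·222) / 3.781 = 103.9 mg/L.

104 mg/L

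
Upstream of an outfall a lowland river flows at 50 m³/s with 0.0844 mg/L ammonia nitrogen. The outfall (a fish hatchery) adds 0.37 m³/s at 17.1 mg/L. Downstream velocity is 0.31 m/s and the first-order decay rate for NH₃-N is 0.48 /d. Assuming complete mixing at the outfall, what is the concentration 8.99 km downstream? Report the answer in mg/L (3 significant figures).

After complete mixing, C₀ = (0.37·17.1 + 50·0.0844) / 50.37 = 0.2094 mg/L.
Travel time t = 8990 m / 0.31 m/s = 2.9e+04 s = 0.3356 d.
C = 0.2094·exp(−0.48·0.3356) = 0.2094·0.8512 = 0.1782 mg/L.

0.178 mg/L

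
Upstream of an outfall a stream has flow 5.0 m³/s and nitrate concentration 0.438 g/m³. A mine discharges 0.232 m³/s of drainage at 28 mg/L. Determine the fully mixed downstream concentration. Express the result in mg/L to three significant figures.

1.66 mg/L

Conservation of mass across the mixing zone: C = (0.232·28 + 5·0.438) / (0.232 + 5) = 8.686/5.232 = 1.66 mg/L.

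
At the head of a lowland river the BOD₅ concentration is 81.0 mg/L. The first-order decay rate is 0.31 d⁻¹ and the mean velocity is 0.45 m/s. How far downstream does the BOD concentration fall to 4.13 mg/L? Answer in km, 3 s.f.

From C = C₀·e^(−kt), t = ln(C₀/C)/k = ln(81.0/4.13)/0.31 = 2.976/0.31 = 9.601 d.
Distance = v·t = 0.45 m/s × 8.295e+05 s = 3.733e+05 m = 373.3 km.

373 km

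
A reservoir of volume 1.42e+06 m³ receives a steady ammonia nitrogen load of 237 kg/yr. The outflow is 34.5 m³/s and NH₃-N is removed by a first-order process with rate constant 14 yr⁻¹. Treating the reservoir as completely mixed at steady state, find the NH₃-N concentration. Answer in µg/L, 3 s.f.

Outflow Q = 34.5 m³/s × 3.156e+07 s/yr = 1.089e+09 m³/yr.
Steady-state CSTR mass balance: W = Q·C + k·V·C, so C = W/(Q + kV).
Q + kV = 1.089e+09 + 14·1.42e+06 = 1.109e+09 m³/yr.
C = 237/1.109e+09 = 2.138e-07 kg/m³ = 0.0002138 mg/L = 0.2138 µg/L.

0.214 µg/L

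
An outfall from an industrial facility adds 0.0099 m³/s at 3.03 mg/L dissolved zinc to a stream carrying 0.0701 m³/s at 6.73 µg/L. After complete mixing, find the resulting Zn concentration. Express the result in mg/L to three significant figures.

6.73 µg/L = 0.00673 mg/L.
By mass balance at complete mixing, C = (0.0099·3.03 + 0.0701·0.00673) / (0.0099 + 0.0701) = 0.03047/0.08 = 0.3809 mg/L.

0.381 mg/L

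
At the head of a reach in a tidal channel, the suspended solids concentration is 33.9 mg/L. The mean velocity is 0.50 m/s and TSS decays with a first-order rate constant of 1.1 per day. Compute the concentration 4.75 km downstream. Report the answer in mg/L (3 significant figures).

30.0 mg/L

Travel time t = 4.75 km / 0.50 m/s = 4750/0.50 = 9500 s = 0.11 d.
First-order decay: C = 33.9·exp(−1.1·0.11) = 33.9·0.8861 = 30.04 mg/L.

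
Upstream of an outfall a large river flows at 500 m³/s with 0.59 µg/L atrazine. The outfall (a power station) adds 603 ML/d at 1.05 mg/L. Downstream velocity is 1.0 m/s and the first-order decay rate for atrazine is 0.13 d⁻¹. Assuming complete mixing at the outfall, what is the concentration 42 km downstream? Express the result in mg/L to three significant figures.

0.0141 mg/L

603 ML/d = 6.979 m³/s.
0.59 µg/L = 0.00059 mg/L.
After complete mixing, C₀ = (6.979·1.05 + 500·0.00059) / 507 = 0.01504 mg/L.
Travel time t = 4.2e+04 m / 1.0 m/s = 4.2e+04 s = 0.4861 d.
C = 0.01504·exp(−0.13·0.4861) = 0.01504·0.9388 = 0.01412 mg/L.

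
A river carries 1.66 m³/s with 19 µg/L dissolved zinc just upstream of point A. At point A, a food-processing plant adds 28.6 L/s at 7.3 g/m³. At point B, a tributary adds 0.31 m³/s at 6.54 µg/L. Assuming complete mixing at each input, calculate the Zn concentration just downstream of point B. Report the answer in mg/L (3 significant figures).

0.121 mg/L

19 µg/L = 0.019 mg/L.
28.6 L/s = 0.0286 m³/s.
After input A: C = (1.66·0.019 + 0.0286·7.3) / 1.689 = 0.1423 mg/L.
6.54 µg/L = 0.00654 mg/L.
After input B: C = (1.689·0.1423 + 0.31·0.00654) / 1.999 = 0.1213 mg/L.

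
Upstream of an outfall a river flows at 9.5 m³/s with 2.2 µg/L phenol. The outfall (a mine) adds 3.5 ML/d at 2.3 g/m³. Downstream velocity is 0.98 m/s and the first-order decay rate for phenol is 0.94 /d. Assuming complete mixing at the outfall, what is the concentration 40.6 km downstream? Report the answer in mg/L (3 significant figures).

0.00762 mg/L

3.5 ML/d = 0.04051 m³/s.
2.2 µg/L = 0.0022 mg/L.
After complete mixing, C₀ = (0.04051·2.3 + 9.5·0.0022) / 9.541 = 0.01196 mg/L.
Travel time t = 4.06e+04 m / 0.98 m/s = 4.143e+04 s = 0.4795 d.
C = 0.01196·exp(−0.94·0.4795) = 0.01196·0.6372 = 0.007618 mg/L.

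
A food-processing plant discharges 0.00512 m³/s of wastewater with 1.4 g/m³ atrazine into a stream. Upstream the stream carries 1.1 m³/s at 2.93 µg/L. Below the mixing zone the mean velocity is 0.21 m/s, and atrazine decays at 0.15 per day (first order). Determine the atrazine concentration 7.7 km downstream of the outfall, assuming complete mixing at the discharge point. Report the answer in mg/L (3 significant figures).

2.93 µg/L = 0.00293 mg/L.
After complete mixing, C₀ = (0.00512·1.4 + 1.1·0.00293) / 1.105 = 0.009403 mg/L.
Travel time t = 7700 m / 0.21 m/s = 3.667e+04 s = 0.4244 d.
C = 0.009403·exp(−0.15·0.4244) = 0.009403·0.9383 = 0.008823 mg/L.

0.00882 mg/L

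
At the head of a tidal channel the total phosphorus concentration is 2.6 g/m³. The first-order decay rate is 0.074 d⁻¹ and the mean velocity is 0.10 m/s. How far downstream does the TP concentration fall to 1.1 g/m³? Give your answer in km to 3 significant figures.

From C = C₀·e^(−kt), t = ln(C₀/C)/k = ln(2.6/1.1)/0.074 = 0.8602/0.074 = 11.62 d.
Distance = v·t = 0.10 m/s × 1.004e+06 s = 1.004e+05 m = 100.4 km.

100 km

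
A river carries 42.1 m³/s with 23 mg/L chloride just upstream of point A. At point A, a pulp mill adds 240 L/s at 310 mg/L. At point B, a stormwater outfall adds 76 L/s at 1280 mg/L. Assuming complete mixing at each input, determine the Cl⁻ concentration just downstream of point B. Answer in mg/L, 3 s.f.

26.9 mg/L

240 L/s = 0.24 m³/s.
After input A: C = (42.1·23 + 0.24·310) / 42.34 = 24.63 mg/L.
76 L/s = 0.076 m³/s.
After input B: C = (42.34·24.63 + 0.076·1280) / 42.42 = 26.88 mg/L.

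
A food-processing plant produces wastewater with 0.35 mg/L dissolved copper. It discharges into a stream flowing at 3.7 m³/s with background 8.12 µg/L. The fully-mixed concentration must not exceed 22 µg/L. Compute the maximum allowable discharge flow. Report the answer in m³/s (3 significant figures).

0.157 m³/s

8.12 µg/L = 0.00812 mg/L.
22 µg/L = 0.022 mg/L.
Mass balance at complete mixing: C_std·(Q_w + Q_r) = Q_w·C_e + Q_r·C_b.
Rearranging, Q_w = Q_r·(C_std − C_b)/(C_e − C_std) = 3.7·(0.022 − 0.00812) / (0.35 − 0.022) = 0.1566 m³/s.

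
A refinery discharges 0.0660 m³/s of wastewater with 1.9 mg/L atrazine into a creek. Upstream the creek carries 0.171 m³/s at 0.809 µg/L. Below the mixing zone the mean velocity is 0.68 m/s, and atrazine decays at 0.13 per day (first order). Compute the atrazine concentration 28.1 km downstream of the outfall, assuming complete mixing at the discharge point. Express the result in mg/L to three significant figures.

0.498 mg/L

0.809 µg/L = 0.000809 mg/L.
After complete mixing, C₀ = (0.066·1.9 + 0.171·0.000809) / 0.237 = 0.5297 mg/L.
Travel time t = 2.81e+04 m / 0.68 m/s = 4.132e+04 s = 0.4783 d.
C = 0.5297·exp(−0.13·0.4783) = 0.5297·0.9397 = 0.4978 mg/L.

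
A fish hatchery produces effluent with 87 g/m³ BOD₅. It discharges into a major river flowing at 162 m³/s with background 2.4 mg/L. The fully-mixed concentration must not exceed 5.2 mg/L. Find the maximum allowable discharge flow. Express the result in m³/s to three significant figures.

Mass balance at complete mixing: C_std·(Q_w + Q_r) = Q_w·C_e + Q_r·C_b.
Rearranging, Q_w = Q_r·(C_std − C_b)/(C_e − C_std) = 162·(5.2 − 2.4) / (87 − 5.2) = 5.545 m³/s.

5.55 m³/s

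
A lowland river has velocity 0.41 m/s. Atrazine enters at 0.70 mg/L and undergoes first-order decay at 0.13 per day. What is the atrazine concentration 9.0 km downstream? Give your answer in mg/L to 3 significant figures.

Travel time t = 9.0 km / 0.41 m/s = 9000/0.41 = 2.195e+04 s = 0.2541 d.
First-order decay: C = 0.70·exp(−0.13·0.2541) = 0.70·0.9675 = 0.6773 mg/L.

0.677 mg/L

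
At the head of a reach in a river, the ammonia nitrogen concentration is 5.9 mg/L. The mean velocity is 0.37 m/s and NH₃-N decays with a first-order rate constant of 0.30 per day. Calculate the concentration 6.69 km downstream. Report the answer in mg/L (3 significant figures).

Travel time t = 6.69 km / 0.37 m/s = 6690/0.37 = 1.808e+04 s = 0.2093 d.
First-order decay: C = 5.9·exp(−0.30·0.2093) = 5.9·0.9391 = 5.541 mg/L.

5.54 mg/L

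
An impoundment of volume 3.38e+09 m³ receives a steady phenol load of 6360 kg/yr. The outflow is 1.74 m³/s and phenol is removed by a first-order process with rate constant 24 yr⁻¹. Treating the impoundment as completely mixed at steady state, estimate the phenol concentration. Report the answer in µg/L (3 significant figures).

0.0783 µg/L

Outflow Q = 1.74 m³/s × 3.156e+07 s/yr = 5.491e+07 m³/yr.
Steady-state CSTR mass balance: W = Q·C + k·V·C, so C = W/(Q + kV).
Q + kV = 5.491e+07 + 24·3.38e+09 = 8.117e+10 m³/yr.
C = 6360/8.117e+10 = 7.835e-08 kg/m³ = 7.835e-05 mg/L = 0.07835 µg/L.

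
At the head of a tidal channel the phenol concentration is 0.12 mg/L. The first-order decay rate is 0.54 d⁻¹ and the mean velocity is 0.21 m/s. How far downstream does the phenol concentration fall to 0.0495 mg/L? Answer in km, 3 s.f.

From C = C₀·e^(−kt), t = ln(C₀/C)/k = ln(0.12/0.0495)/0.54 = 0.8855/0.54 = 1.64 d.
Distance = v·t = 0.21 m/s × 1.417e+05 s = 2.975e+04 m = 29.75 km.

29.8 km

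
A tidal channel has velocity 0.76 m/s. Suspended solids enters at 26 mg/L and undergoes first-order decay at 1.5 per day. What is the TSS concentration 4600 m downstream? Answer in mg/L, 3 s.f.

23.4 mg/L

Travel time t = 4600 m / 0.76 m/s = 4600/0.76 = 6053 s = 0.07005 d.
First-order decay: C = 26·exp(−1.5·0.07005) = 26·0.9003 = 23.41 mg/L.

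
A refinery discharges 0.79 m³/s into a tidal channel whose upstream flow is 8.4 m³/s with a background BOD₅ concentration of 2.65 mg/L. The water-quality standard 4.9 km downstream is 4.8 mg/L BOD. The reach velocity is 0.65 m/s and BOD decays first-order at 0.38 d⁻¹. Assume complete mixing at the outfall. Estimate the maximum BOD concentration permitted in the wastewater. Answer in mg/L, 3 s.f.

29.5 mg/L

Travel time to the compliance point: t = 4900/0.65 = 7538 s = 0.08725 d; decay factor exp(−0.38·0.08725) = 0.9674.
So the concentration just after mixing may be at most 4.8/0.9674 = 4.962 mg/L.
Mass balance: 4.962·9.19 = 0.79·Cₑ + 8.4·2.65.
Cₑ = (45.6 − 22.26) / 0.79 = 29.54 mg/L.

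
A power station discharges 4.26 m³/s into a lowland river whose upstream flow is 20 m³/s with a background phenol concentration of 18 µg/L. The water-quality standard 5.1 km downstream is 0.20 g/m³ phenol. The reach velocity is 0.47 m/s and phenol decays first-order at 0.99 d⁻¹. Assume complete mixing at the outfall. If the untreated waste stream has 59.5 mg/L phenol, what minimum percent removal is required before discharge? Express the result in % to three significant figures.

98.0 %

18 µg/L = 0.018 mg/L.
Travel time to the compliance point: t = 5100/0.47 = 1.085e+04 s = 0.1256 d; decay factor exp(−0.99·0.1256) = 0.8831.
So the concentration just after mixing may be at most 0.2/0.8831 = 0.2265 mg/L.
Mass balance: 0.2265·24.26 = 4.26·Cₑ + 20·0.018.
Cₑ = (5.494 − 0.36) / 4.26 = 1.205 mg/L.
Required removal = 1 − 1.205/59.5 = 97.97 %.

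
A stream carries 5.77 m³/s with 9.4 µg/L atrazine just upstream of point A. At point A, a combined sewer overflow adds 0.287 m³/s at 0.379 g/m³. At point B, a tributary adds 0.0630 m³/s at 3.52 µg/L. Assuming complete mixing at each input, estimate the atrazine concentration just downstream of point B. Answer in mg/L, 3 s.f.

9.4 µg/L = 0.0094 mg/L.
After input A: C = (5.77·0.0094 + 0.287·0.379) / 6.057 = 0.02691 mg/L.
3.52 µg/L = 0.00352 mg/L.
After input B: C = (6.057·0.02691 + 0.063·0.00352) / 6.12 = 0.02667 mg/L.

0.0267 mg/L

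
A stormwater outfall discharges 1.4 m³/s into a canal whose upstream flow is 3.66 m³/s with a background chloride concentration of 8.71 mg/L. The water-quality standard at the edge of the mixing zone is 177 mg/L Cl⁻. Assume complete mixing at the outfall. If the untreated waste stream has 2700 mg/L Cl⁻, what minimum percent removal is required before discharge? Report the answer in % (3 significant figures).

77.1 %

Mass balance: 177·5.06 = 1.4·Cₑ + 3.66·8.71.
Cₑ = (895.6 − 31.88) / 1.4 = 617 mg/L.
Required removal = 1 − 617/2700 = 77.15 %.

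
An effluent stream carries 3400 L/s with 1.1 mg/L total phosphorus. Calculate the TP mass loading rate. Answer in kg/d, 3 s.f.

3400 L/s = 3.4 m³/s.
Mass flux = Q·C = 3.4 m³/s × 1.1 g/m³ = 3.74 g/s.
= 3.74 g/s × 86.4 = 323.1 kg/d.

323 kg/d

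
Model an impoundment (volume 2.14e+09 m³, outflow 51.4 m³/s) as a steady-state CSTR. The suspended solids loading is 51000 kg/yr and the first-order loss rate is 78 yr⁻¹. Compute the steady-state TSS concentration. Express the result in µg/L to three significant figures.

Outflow Q = 51.4 m³/s × 3.156e+07 s/yr = 1.622e+09 m³/yr.
Steady-state CSTR mass balance: W = Q·C + k·V·C, so C = W/(Q + kV).
Q + kV = 1.622e+09 + 78·2.14e+09 = 1.685e+11 m³/yr.
C = 51000/1.685e+11 = 3.026e-07 kg/m³ = 0.0003026 mg/L = 0.3026 µg/L.

0.303 µg/L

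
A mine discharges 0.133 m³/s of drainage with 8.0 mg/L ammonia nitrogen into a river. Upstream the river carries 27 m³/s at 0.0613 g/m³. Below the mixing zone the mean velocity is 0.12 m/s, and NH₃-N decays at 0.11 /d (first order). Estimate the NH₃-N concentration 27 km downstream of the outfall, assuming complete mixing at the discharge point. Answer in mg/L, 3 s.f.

0.0753 mg/L

After complete mixing, C₀ = (0.133·8 + 27·0.0613) / 27.13 = 0.1002 mg/L.
Travel time t = 2.7e+04 m / 0.12 m/s = 2.25e+05 s = 2.604 d.
C = 0.1002·exp(−0.11·2.604) = 0.1002·0.7509 = 0.07525 mg/L.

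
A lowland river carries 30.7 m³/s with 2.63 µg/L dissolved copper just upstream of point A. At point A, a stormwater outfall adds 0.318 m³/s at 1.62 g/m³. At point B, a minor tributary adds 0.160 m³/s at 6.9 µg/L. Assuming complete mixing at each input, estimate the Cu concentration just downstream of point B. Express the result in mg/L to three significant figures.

2.63 µg/L = 0.00263 mg/L.
After input A: C = (30.7·0.00263 + 0.318·1.62) / 31.02 = 0.01921 mg/L.
6.9 µg/L = 0.0069 mg/L.
After input B: C = (31.02·0.01921 + 0.16·0.0069) / 31.18 = 0.01915 mg/L.

0.0191 mg/L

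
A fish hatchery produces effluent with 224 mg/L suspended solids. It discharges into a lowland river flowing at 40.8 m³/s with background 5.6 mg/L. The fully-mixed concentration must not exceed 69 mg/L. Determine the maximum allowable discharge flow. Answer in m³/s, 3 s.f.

16.7 m³/s

Mass balance at complete mixing: C_std·(Q_w + Q_r) = Q_w·C_e + Q_r·C_b.
Rearranging, Q_w = Q_r·(C_std − C_b)/(C_e − C_std) = 40.8·(69 − 5.6) / (224 − 69) = 16.69 m³/s.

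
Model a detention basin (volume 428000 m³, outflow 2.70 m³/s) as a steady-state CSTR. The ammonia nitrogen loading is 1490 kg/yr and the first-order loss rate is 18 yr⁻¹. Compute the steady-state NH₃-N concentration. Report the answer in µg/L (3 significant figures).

Outflow Q = 2.70 m³/s × 3.156e+07 s/yr = 8.521e+07 m³/yr.
Steady-state CSTR mass balance: W = Q·C + k·V·C, so C = W/(Q + kV).
Q + kV = 8.521e+07 + 18·428000 = 9.291e+07 m³/yr.
C = 1490/9.291e+07 = 1.604e-05 kg/m³ = 0.01604 mg/L = 16.04 µg/L.

16.0 µg/L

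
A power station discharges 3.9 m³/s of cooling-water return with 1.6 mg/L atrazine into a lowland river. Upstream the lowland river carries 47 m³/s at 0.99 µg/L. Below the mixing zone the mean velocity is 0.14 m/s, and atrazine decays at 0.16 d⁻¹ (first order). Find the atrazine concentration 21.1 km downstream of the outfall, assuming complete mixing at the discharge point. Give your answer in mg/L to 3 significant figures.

0.0934 mg/L

0.99 µg/L = 0.00099 mg/L.
After complete mixing, C₀ = (3.9·1.6 + 47·0.00099) / 50.9 = 0.1235 mg/L.
Travel time t = 2.11e+04 m / 0.14 m/s = 1.507e+05 s = 1.744 d.
C = 0.1235·exp(−0.16·1.744) = 0.1235·0.7565 = 0.09343 mg/L.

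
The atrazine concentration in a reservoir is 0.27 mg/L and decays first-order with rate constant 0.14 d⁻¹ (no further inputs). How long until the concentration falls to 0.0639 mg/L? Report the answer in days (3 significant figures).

t = ln(C₀/C)/k = ln(0.27/0.0639)/0.14 = 1.441/0.14 = 10.29 d.

10.3 d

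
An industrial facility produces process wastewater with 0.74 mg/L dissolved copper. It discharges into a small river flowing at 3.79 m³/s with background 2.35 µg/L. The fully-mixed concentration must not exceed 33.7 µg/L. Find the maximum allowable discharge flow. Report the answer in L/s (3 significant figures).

168 L/s

2.35 µg/L = 0.00235 mg/L.
33.7 µg/L = 0.0337 mg/L.
Mass balance at complete mixing: C_std·(Q_w + Q_r) = Q_w·C_e + Q_r·C_b.
Rearranging, Q_w = Q_r·(C_std − C_b)/(C_e − C_std) = 3.79·(0.0337 − 0.00235) / (0.74 − 0.0337) = 0.1682 m³/s.
= 168.2 L/s.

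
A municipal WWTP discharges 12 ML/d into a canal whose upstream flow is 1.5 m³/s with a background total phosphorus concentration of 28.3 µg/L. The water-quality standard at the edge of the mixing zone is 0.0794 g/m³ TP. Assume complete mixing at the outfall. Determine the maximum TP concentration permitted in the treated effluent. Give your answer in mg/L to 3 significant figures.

12 ML/d = 0.1389 m³/s.
28.3 µg/L = 0.0283 mg/L.
Mass balance: 0.0794·1.639 = 0.1389·Cₑ + 1.5·0.0283.
Cₑ = (0.1301 − 0.04245) / 0.1389 = 0.6313 mg/L.

0.631 mg/L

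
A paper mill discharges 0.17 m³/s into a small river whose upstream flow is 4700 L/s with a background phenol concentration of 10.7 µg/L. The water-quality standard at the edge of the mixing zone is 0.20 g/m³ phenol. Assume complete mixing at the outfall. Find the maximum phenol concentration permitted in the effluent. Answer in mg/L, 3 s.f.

5.43 mg/L

4700 L/s = 4.7 m³/s.
10.7 µg/L = 0.0107 mg/L.
Mass balance: 0.2·4.87 = 0.17·Cₑ + 4.7·0.0107.
Cₑ = (0.974 − 0.05029) / 0.17 = 5.434 mg/L.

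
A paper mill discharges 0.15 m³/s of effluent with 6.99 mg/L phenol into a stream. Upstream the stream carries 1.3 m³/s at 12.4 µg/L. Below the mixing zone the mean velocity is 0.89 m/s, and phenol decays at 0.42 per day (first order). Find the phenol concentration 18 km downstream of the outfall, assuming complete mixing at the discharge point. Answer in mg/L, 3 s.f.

0.665 mg/L

12.4 µg/L = 0.0124 mg/L.
After complete mixing, C₀ = (0.15·6.99 + 1.3·0.0124) / 1.45 = 0.7342 mg/L.
Travel time t = 1.8e+04 m / 0.89 m/s = 2.022e+04 s = 0.2341 d.
C = 0.7342·exp(−0.42·0.2341) = 0.7342·0.9064 = 0.6655 mg/L.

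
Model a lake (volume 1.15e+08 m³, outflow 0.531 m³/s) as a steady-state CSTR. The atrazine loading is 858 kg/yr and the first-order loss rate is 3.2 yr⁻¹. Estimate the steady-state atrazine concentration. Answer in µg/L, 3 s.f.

Outflow Q = 0.531 m³/s × 3.156e+07 s/yr = 1.676e+07 m³/yr.
Steady-state CSTR mass balance: W = Q·C + k·V·C, so C = W/(Q + kV).
Q + kV = 1.676e+07 + 3.2·1.15e+08 = 3.848e+08 m³/yr.
C = 858/3.848e+08 = 2.23e-06 kg/m³ = 0.00223 mg/L = 2.23 µg/L.

2.23 µg/L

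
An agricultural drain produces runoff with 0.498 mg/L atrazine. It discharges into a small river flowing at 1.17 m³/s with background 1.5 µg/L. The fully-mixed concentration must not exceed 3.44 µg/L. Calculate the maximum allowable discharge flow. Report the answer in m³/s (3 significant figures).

1.5 µg/L = 0.0015 mg/L.
3.44 µg/L = 0.00344 mg/L.
Mass balance at complete mixing: C_std·(Q_w + Q_r) = Q_w·C_e + Q_r·C_b.
Rearranging, Q_w = Q_r·(C_std − C_b)/(C_e − C_std) = 1.17·(0.00344 − 0.0015) / (0.498 − 0.00344) = 0.00459 m³/s.

0.00459 m³/s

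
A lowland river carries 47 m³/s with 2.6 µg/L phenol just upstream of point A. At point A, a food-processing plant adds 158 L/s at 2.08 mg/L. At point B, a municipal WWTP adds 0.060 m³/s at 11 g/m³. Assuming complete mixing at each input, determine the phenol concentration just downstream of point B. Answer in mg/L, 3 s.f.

2.6 µg/L = 0.0026 mg/L.
158 L/s = 0.158 m³/s.
After input A: C = (47·0.0026 + 0.158·2.08) / 47.16 = 0.00956 mg/L.
After input B: C = (47.16·0.00956 + 0.06·11) / 47.22 = 0.02353 mg/L.

0.0235 mg/L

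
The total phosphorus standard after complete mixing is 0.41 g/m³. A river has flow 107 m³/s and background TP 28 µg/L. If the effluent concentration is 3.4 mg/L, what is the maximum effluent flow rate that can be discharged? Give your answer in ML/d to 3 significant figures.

28 µg/L = 0.028 mg/L.
Mass balance at complete mixing: C_std·(Q_w + Q_r) = Q_w·C_e + Q_r·C_b.
Rearranging, Q_w = Q_r·(C_std − C_b)/(C_e − C_std) = 107·(0.41 − 0.028) / (3.4 − 0.41) = 13.67 m³/s.
= 1181 ML/d.

1180 ML/d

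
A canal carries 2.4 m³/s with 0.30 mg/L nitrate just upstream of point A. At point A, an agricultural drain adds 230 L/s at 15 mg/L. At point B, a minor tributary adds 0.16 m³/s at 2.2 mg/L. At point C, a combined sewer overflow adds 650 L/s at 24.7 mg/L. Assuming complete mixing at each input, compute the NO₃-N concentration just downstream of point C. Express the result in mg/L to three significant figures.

230 L/s = 0.23 m³/s.
After input A: C = (2.4·0.3 + 0.23·15) / 2.63 = 1.586 mg/L.
After input B: C = (2.63·1.586 + 0.16·2.2) / 2.79 = 1.621 mg/L.
650 L/s = 0.65 m³/s.
After input C: C = (2.79·1.621 + 0.65·24.7) / 3.44 = 5.982 mg/L.

5.98 mg/L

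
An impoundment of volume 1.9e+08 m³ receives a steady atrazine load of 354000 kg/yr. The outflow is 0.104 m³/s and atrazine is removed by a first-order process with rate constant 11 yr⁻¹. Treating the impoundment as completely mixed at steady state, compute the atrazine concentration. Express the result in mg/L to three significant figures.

Outflow Q = 0.104 m³/s × 3.156e+07 s/yr = 3.282e+06 m³/yr.
Steady-state CSTR mass balance: W = Q·C + k·V·C, so C = W/(Q + kV).
Q + kV = 3.282e+06 + 11·1.9e+08 = 2.093e+09 m³/yr.
C = 354000/2.093e+09 = 0.0001691 kg/m³ = 0.1691 mg/L.

0.169 mg/L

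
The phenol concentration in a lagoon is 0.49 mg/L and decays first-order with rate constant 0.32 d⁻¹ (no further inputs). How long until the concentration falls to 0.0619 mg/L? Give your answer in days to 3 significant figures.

6.47 d

t = ln(C₀/C)/k = ln(0.49/0.0619)/0.32 = 2.069/0.32 = 6.465 d.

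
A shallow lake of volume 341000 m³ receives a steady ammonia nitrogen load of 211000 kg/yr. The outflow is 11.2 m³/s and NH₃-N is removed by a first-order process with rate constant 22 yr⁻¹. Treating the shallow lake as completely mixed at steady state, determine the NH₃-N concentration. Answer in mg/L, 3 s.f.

Outflow Q = 11.2 m³/s × 3.156e+07 s/yr = 3.534e+08 m³/yr.
Steady-state CSTR mass balance: W = Q·C + k·V·C, so C = W/(Q + kV).
Q + kV = 3.534e+08 + 22·341000 = 3.609e+08 m³/yr.
C = 211000/3.609e+08 = 0.0005846 kg/m³ = 0.5846 mg/L.

0.585 mg/L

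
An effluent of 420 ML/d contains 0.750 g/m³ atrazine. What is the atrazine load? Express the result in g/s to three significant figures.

420 ML/d = 4.861 m³/s.
Mass flux = Q·C = 4.861 m³/s × 0.75 g/m³ = 3.646 g/s.

3.65 g/s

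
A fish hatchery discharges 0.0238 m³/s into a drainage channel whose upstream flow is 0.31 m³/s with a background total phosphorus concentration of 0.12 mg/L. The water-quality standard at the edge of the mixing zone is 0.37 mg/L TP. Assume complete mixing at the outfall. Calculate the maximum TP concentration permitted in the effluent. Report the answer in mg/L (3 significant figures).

3.63 mg/L

Mass balance: 0.37·0.3338 = 0.0238·Cₑ + 0.31·0.12.
Cₑ = (0.1235 − 0.0372) / 0.0238 = 3.626 mg/L.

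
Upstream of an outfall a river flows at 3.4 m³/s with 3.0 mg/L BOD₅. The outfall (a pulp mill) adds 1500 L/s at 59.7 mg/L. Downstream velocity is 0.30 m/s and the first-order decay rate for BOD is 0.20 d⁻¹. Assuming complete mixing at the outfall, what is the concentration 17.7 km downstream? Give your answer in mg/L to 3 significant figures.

1500 L/s = 1.5 m³/s.
After complete mixing, C₀ = (1.5·59.7 + 3.4·3) / 4.9 = 20.36 mg/L.
Travel time t = 1.77e+04 m / 0.30 m/s = 5.9e+04 s = 0.6829 d.
C = 20.36·exp(−0.20·0.6829) = 20.36·0.8723 = 17.76 mg/L.

17.8 mg/L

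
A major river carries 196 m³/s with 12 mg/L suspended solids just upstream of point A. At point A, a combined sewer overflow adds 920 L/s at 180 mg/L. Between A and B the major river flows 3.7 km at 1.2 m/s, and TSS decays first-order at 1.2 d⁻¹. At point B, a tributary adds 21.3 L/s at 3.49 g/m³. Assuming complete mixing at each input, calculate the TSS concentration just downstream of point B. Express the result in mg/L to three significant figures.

920 L/s = 0.92 m³/s.
After input A: C = (196·12 + 0.92·180) / 196.9 = 12.78 mg/L.
Over the 3.7 km reach to input B (t = 3083 s = 0.03569 d), decay gives C = 12.78·exp(−1.2·0.03569) = 12.25 mg/L.
21.3 L/s = 0.0213 m³/s.
After input B: C = (196.9·12.25 + 0.0213·3.49) / 196.9 = 12.25 mg/L.

12.2 mg/L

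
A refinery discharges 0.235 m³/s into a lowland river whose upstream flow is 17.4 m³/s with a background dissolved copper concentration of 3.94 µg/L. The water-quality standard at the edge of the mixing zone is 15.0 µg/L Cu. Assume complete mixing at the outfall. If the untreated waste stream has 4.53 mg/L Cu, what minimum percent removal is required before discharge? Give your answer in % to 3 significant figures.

81.6 %

3.94 µg/L = 0.00394 mg/L.
15.0 µg/L = 0.015 mg/L.
Mass balance: 0.015·17.63 = 0.235·Cₑ + 17.4·0.00394.
Cₑ = (0.2645 − 0.06856) / 0.235 = 0.8339 mg/L.
Required removal = 1 − 0.8339/4.53 = 81.59 %.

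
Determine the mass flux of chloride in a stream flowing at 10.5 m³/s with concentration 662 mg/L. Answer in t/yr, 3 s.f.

Mass flux = Q·C = 10.5 m³/s × 662 g/m³ = 6951 g/s.
= 6951 g/s × 31.56 = 2.194e+05 t/yr.

219000 t/yr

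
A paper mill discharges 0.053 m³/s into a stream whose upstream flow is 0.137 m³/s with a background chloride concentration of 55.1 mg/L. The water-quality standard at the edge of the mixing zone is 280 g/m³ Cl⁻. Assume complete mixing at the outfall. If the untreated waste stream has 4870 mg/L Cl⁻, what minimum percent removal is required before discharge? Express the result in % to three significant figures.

Mass balance: 280·0.19 = 0.053·Cₑ + 0.137·55.1.
Cₑ = (53.2 − 7.549) / 0.053 = 861.3 mg/L.
Required removal = 1 − 861.3/4870 = 82.31 %.

82.3 %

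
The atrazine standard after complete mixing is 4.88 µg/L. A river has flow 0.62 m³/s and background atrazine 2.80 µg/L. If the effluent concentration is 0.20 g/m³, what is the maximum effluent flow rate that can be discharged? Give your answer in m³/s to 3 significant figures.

0.00661 m³/s

2.80 µg/L = 0.0028 mg/L.
4.88 µg/L = 0.00488 mg/L.
Mass balance at complete mixing: C_std·(Q_w + Q_r) = Q_w·C_e + Q_r·C_b.
Rearranging, Q_w = Q_r·(C_std − C_b)/(C_e − C_std) = 0.62·(0.00488 − 0.0028) / (0.2 − 0.00488) = 0.006609 m³/s.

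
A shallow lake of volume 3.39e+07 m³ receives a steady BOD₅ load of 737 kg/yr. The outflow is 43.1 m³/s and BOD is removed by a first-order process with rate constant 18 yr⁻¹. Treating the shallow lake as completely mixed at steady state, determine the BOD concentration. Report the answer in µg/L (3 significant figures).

Outflow Q = 43.1 m³/s × 3.156e+07 s/yr = 1.36e+09 m³/yr.
Steady-state CSTR mass balance: W = Q·C + k·V·C, so C = W/(Q + kV).
Q + kV = 1.36e+09 + 18·3.39e+07 = 1.97e+09 m³/yr.
C = 737/1.97e+09 = 3.74e-07 kg/m³ = 0.000374 mg/L = 0.374 µg/L.

0.374 µg/L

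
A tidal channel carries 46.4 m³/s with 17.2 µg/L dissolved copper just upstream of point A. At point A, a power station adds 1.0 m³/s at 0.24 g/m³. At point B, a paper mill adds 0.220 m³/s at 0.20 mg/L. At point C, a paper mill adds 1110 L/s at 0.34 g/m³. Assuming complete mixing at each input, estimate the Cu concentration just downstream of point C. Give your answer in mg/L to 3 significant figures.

17.2 µg/L = 0.0172 mg/L.
After input A: C = (46.4·0.0172 + 1·0.24) / 47.4 = 0.0219 mg/L.
After input B: C = (47.4·0.0219 + 0.22·0.2) / 47.62 = 0.02272 mg/L.
1110 L/s = 1.11 m³/s.
After input C: C = (47.62·0.02272 + 1.11·0.34) / 48.73 = 0.02995 mg/L.

0.0300 mg/L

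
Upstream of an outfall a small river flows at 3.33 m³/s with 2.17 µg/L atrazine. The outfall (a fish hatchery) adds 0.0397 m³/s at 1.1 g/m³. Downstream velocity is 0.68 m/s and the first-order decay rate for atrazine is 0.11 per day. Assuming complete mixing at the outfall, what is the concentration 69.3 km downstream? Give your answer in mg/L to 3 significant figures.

0.0133 mg/L

2.17 µg/L = 0.00217 mg/L.
After complete mixing, C₀ = (0.0397·1.1 + 3.33·0.00217) / 3.37 = 0.0151 mg/L.
Travel time t = 6.93e+04 m / 0.68 m/s = 1.019e+05 s = 1.18 d.
C = 0.0151·exp(−0.11·1.18) = 0.0151·0.8783 = 0.01327 mg/L.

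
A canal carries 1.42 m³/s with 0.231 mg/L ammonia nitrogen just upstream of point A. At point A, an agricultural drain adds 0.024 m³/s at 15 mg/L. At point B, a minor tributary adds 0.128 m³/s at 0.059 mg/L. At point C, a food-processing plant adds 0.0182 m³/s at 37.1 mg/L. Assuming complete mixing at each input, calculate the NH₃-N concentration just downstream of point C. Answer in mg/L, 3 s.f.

After input A: C = (1.42·0.231 + 0.024·15) / 1.444 = 0.4765 mg/L.
After input B: C = (1.444·0.4765 + 0.128·0.059) / 1.572 = 0.4425 mg/L.
After input C: C = (1.572·0.4425 + 0.0182·37.1) / 1.59 = 0.862 mg/L.

0.862 mg/L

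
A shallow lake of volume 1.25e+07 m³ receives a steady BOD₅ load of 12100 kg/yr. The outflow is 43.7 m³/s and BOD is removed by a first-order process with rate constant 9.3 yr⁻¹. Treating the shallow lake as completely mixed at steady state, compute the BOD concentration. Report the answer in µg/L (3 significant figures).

Outflow Q = 43.7 m³/s × 3.156e+07 s/yr = 1.379e+09 m³/yr.
Steady-state CSTR mass balance: W = Q·C + k·V·C, so C = W/(Q + kV).
Q + kV = 1.379e+09 + 9.3·1.25e+07 = 1.495e+09 m³/yr.
C = 12100/1.495e+09 = 8.092e-06 kg/m³ = 0.008092 mg/L = 8.092 µg/L.

8.09 µg/L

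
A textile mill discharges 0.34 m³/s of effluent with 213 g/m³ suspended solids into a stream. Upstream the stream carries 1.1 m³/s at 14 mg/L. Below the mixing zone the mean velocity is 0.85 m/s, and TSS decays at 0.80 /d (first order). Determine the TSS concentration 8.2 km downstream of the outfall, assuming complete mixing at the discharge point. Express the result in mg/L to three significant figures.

55.8 mg/L

After complete mixing, C₀ = (0.34·213 + 1.1·14) / 1.44 = 60.99 mg/L.
Travel time t = 8200 m / 0.85 m/s = 9647 s = 0.1117 d.
C = 60.99·exp(−0.80·0.1117) = 60.99·0.9145 = 55.77 mg/L.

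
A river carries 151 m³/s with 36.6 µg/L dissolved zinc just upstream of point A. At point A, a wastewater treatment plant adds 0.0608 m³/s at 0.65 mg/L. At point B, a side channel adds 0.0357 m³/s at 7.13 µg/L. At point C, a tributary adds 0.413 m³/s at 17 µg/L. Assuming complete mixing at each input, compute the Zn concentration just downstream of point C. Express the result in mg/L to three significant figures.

0.0368 mg/L

36.6 µg/L = 0.0366 mg/L.
After input A: C = (151·0.0366 + 0.0608·0.65) / 151.1 = 0.03685 mg/L.
7.13 µg/L = 0.00713 mg/L.
After input B: C = (151.1·0.03685 + 0.0357·0.00713) / 151.1 = 0.03684 mg/L.
17 µg/L = 0.017 mg/L.
After input C: C = (151.1·0.03684 + 0.413·0.017) / 151.5 = 0.03679 mg/L.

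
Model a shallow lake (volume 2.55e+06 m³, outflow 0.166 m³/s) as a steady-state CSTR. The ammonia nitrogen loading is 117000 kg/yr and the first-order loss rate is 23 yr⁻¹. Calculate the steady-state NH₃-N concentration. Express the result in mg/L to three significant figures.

1.83 mg/L

Outflow Q = 0.166 m³/s × 3.156e+07 s/yr = 5.239e+06 m³/yr.
Steady-state CSTR mass balance: W = Q·C + k·V·C, so C = W/(Q + kV).
Q + kV = 5.239e+06 + 23·2.55e+06 = 6.389e+07 m³/yr.
C = 117000/6.389e+07 = 0.001831 kg/m³ = 1.831 mg/L.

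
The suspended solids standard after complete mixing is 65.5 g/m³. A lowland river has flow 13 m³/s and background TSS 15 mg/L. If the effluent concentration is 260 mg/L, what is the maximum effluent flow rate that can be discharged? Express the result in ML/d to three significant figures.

Mass balance at complete mixing: C_std·(Q_w + Q_r) = Q_w·C_e + Q_r·C_b.
Rearranging, Q_w = Q_r·(C_std − C_b)/(C_e − C_std) = 13·(65.5 − 15) / (260 − 65.5) = 3.375 m³/s.
= 291.6 ML/d.

292 ML/d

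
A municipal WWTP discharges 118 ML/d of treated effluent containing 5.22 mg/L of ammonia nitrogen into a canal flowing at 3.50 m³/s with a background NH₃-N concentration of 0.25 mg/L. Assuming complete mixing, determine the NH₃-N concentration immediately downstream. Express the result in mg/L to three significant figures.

1.65 mg/L

118 ML/d = 1.366 m³/s.
Conservation of mass across the mixing zone: C = (1.366·5.22 + 3.5·0.25) / (1.366 + 3.5) = 8.004/4.866 = 1.645 mg/L.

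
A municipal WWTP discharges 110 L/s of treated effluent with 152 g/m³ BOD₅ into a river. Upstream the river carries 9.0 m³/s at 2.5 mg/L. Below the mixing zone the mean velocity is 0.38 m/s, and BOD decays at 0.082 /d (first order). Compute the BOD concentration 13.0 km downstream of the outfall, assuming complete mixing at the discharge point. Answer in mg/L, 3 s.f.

110 L/s = 0.11 m³/s.
After complete mixing, C₀ = (0.11·152 + 9·2.5) / 9.11 = 4.305 mg/L.
Travel time t = 1.3e+04 m / 0.38 m/s = 3.421e+04 s = 0.396 d.
C = 4.305·exp(−0.082·0.396) = 4.305·0.9681 = 4.168 mg/L.

4.17 mg/L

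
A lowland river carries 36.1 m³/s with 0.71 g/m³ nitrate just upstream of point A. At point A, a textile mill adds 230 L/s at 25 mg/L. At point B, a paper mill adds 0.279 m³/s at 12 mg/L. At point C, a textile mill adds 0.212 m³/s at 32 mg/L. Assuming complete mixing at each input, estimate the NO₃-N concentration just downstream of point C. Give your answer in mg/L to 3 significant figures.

1.13 mg/L

230 L/s = 0.23 m³/s.
After input A: C = (36.1·0.71 + 0.23·25) / 36.33 = 0.8638 mg/L.
After input B: C = (36.33·0.8638 + 0.279·12) / 36.61 = 0.9486 mg/L.
After input C: C = (36.61·0.9486 + 0.212·32) / 36.82 = 1.127 mg/L.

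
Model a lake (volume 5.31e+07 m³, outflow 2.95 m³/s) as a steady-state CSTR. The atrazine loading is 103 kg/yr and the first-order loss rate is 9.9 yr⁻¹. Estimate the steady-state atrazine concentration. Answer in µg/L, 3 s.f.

Outflow Q = 2.95 m³/s × 3.156e+07 s/yr = 9.309e+07 m³/yr.
Steady-state CSTR mass balance: W = Q·C + k·V·C, so C = W/(Q + kV).
Q + kV = 9.309e+07 + 9.9·5.31e+07 = 6.188e+08 m³/yr.
C = 103/6.188e+08 = 1.665e-07 kg/m³ = 0.0001665 mg/L = 0.1665 µg/L.

0.166 µg/L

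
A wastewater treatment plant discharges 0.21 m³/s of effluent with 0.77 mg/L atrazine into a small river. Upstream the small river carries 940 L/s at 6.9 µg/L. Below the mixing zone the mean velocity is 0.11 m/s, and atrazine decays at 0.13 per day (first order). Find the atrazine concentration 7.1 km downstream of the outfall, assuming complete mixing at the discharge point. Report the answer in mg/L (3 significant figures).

940 L/s = 0.94 m³/s.
6.9 µg/L = 0.0069 mg/L.
After complete mixing, C₀ = (0.21·0.77 + 0.94·0.0069) / 1.15 = 0.1462 mg/L.
Travel time t = 7100 m / 0.11 m/s = 6.455e+04 s = 0.7471 d.
C = 0.1462·exp(−0.13·0.7471) = 0.1462·0.9074 = 0.1327 mg/L.

0.133 mg/L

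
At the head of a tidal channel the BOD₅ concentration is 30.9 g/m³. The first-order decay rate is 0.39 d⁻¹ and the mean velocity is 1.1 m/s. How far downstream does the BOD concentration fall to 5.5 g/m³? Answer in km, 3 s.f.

From C = C₀·e^(−kt), t = ln(C₀/C)/k = ln(30.9/5.5)/0.39 = 1.726/0.39 = 4.426 d.
Distance = v·t = 1.1 m/s × 3.824e+05 s = 4.206e+05 m = 420.6 km.

421 km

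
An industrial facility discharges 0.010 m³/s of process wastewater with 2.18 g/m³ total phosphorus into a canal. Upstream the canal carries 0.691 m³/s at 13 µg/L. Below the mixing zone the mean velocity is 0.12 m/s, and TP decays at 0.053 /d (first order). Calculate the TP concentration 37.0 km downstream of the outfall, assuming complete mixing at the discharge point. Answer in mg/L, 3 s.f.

0.0363 mg/L

13 µg/L = 0.013 mg/L.
After complete mixing, C₀ = (0.01·2.18 + 0.691·0.013) / 0.701 = 0.04391 mg/L.
Travel time t = 3.7e+04 m / 0.12 m/s = 3.083e+05 s = 3.569 d.
C = 0.04391·exp(−0.053·3.569) = 0.04391·0.8277 = 0.03635 mg/L.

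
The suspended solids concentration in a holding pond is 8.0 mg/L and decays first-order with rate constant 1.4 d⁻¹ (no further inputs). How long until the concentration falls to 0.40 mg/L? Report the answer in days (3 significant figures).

t = ln(C₀/C)/k = ln(8.0/0.40)/1.4 = 2.996/1.4 = 2.14 d.

2.14 d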